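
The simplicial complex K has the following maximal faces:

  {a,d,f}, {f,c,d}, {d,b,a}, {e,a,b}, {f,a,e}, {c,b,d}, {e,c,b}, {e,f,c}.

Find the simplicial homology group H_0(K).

Take the total order a < b < c < d < e < f on the vertex set. Then K (dimension 2) consists of the simplices:

  0-simplices (6): a, b, c, d, e, f
  1-simplices (12): ab, ad, ae, af, bc, bd, be, cd, ce, cf, df, ef
  2-simplices (8): abd, abe, adf, aef, bcd, bce, cdf, cef

so the chain groups are C_0 ≅ Z^6, C_1 ≅ Z^12, C_2 ≅ Z^8.

The boundary map ∂_1: C_1 → C_0 maps an edge to its endpoints' difference, ∂[p,q] = q − p. For instance
  ∂bd = d − b.
The resulting 6×12 matrix has rank 5, and its Smith normal form has invariant factors (1,1,1,1,1).

The boundary map ∂_2: C_2 → C_1 maps a triangle to the signed sum of its edges. For instance
  ∂bcd = cd − bd + bc,
  ∂abe = be − ae + ab.
As a 12×8 matrix over Z this has rank 7, with invariant factors (1,1,1,1,1,1,1).

Now H_k = ker ∂_k / im ∂_{k+1}, so:

  H_0: rank C_0 − rank ∂_1 = 6 − 5 = 1, and the invariant factors of ∂_1 are all 1, so H_0 ≅ Z.

(K is a triangulation of the 2-sphere S^2.)

H_0 = Z.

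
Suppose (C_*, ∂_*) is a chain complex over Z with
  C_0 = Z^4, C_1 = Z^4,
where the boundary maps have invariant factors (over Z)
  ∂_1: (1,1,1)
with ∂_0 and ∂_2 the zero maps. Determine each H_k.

H_0: b_0 = 4 − 0 − 3 = 1; torsion from ∂_1 factors > 1: none. So H_0 ≅ Z.
H_1: b_1 = 4 − 3 − 0 = 1; torsion from ∂_2 factors > 1: none. So H_1 ≅ Z.

H_0 ≅ Z,  H_1 ≅ Z.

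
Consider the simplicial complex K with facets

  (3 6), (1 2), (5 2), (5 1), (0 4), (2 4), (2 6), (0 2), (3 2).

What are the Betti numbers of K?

b_0 = 1, b_1 = 3.

K has 7 vertices, 9 edges.
rank ∂_0 = 0, rank ∂_1 = 6 ⇒ b_0 = 7 − 0 − 6 = 1; all invariant factors of ∂_1 are 1 so no torsion. So H_0 ≅ Z.
rank ∂_1 = 6, rank ∂_2 = 0 ⇒ b_1 = 9 − 6 − 0 = 3. So H_1 ≅ Z^3.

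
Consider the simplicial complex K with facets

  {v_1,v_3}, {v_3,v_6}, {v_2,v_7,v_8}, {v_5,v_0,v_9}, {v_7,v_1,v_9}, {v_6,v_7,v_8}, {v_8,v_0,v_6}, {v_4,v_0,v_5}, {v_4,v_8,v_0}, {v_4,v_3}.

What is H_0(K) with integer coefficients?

H_0 = Z.

K has 10 vertices, 19 edges, 7 triangles.
rank ∂_0 = 0, rank ∂_1 = 9 ⇒ b_0 = 10 − 0 − 9 = 1; all invariant factors of ∂_1 are 1 so no torsion. So H_0 ≅ Z.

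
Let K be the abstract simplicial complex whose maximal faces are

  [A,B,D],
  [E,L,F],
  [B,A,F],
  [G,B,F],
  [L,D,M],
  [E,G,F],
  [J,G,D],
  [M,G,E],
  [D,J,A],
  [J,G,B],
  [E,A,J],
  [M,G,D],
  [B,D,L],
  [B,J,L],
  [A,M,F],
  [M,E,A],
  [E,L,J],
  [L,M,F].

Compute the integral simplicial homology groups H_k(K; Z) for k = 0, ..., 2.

H_0 = Z,  H_1 = Z ⊕ Z/2,  H_2 = 0.

K has 9 vertices, 27 edges, 18 triangles.
rank ∂_0 = 0, rank ∂_1 = 8 ⇒ b_0 = 9 − 0 − 8 = 1; all invariant factors of ∂_1 are 1 so no torsion. So H_0 = Z.
rank ∂_1 = 8, rank ∂_2 = 18 ⇒ b_1 = 27 − 8 − 18 = 1; ∂_2 has invariant factor(s) [2] giving torsion. So H_1 = Z ⊕ Z/2.
rank ∂_2 = 18, rank ∂_3 = 0 ⇒ b_2 = 18 − 18 − 0 = 0. So H_2 = 0.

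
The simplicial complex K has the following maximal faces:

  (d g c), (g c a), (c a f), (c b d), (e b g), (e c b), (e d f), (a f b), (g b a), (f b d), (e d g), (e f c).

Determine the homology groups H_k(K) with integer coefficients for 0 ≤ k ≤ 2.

H_0 ≅ Z,  H_1 ≅ Z/2,  H_2 = 0.

Fix the vertex order a < b < c < d < e < f < g and write every simplex with vertices in increasing order. Then dim K = 2 and the simplices of K are:

  0-simplices (7): a, b, c, d, e, f, g
  1-simplices (18): ab, ac, af, ag, bc, bd, be, bf, bg, cd, ce, cf, cg, de, df, dg, ef, eg
  2-simplices (12): abf, abg, acf, acg, bcd, bce, bdf, beg, cdg, cef, def, deg

so the chain groups are C_0 ≅ Z^7, C_1 ≅ Z^18, C_2 ≅ Z^12.

The boundary map ∂_1: C_1 → C_0 is given by ∂[p,q] = [q] − [p]. For instance
  ∂eg = g − e.
This gives a 7×18 integer matrix of rank 6; reducing to Smith normal form yields diagonal entries (1,1,1,1,1,1).

The boundary map ∂_2: C_2 → C_1 acts by ∂[p,q,r] = [q,r] − [p,r] + [p,q]. For instance
  ∂abg = bg − ag + ab,
  ∂bce = ce − be + bc.
As a 18×12 matrix over Z this has rank 12, with invariant factors (1,1,1,1,1,1,1,1,1,1,1,2).

From H_k ≅ ker(∂_k) / im(∂_{k+1}) we obtain:

  H_0: rank C_0 − rank ∂_1 = 7 − 6 = 1, and the invariant factors of ∂_1 are all 1, so H_0 ≅ Z.
  H_1: rank ker ∂_1 − rank ∂_2 = (18 − 6) − 12 = 0, and ∂_2 has invariant factor 2 > 1, so H_1 ≅ Z/2.
  H_2: rank ker ∂_2 − rank ∂_3 = (12 − 12) − 0 = 0, and there is no ∂_3, so H_2 ≅ 0.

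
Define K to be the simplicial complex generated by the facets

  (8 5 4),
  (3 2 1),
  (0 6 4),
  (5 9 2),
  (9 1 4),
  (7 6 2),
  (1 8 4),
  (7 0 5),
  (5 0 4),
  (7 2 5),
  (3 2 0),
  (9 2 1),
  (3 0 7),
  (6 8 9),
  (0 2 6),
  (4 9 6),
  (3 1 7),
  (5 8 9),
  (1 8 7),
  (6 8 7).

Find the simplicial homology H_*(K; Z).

H_0 ≅ Z,  H_1 ≅ Z × Z/2,  H_2 = 0.

K has 10 vertices, 30 edges, 20 triangles.
rank ∂_0 = 0, rank ∂_1 = 9 ⇒ b_0 = 10 − 0 − 9 = 1; all invariant factors of ∂_1 are 1 so no torsion. So H_0 ≅ Z.
rank ∂_1 = 9, rank ∂_2 = 20 ⇒ b_1 = 30 − 9 − 20 = 1; ∂_2 has invariant factor(s) [2] giving torsion. So H_1 ≅ Z × Z/2.
rank ∂_2 = 20, rank ∂_3 = 0 ⇒ b_2 = 20 − 20 − 0 = 0. So H_2 ≅ 0.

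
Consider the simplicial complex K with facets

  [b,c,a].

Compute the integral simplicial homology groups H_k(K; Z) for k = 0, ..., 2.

H_0 ≅ Z,  H_1 = 0,  H_2 = 0.

Order the vertices as a < b < c. Listing each simplex with vertices in this order, K has dimension 2 with simplices:

  0-simplices (3): a, b, c
  1-simplices (3): ab, ac, bc
  2-simplices (1): abc

so the chain groups are C_0 ≅ Z^3, C_1 ≅ Z^3, C_2 ≅ Z^1.

Boundary ∂_1: C_1 → C_0 maps an edge to its endpoints' difference, ∂[p,q] = q − p. For instance
  ∂bc = c − b.
The 3×3 boundary matrix has rank 2 and Smith normal form diag(1,1).

∂_2: C_2 → C_1 maps a triangle to the signed sum of its edges. For instance
  ∂abc = bc − ac + ab.
The resulting 3×1 matrix has rank 1, and its Smith normal form has invariant factors (1).

Now H_k = ker ∂_k / im ∂_{k+1}, so:

  H_0: rank C_0 − rank ∂_1 = 3 − 2 = 1, and the invariant factors of ∂_1 are all 1, so H_0 ≅ Z.
  H_1: rank ker ∂_1 − rank ∂_2 = (3 − 2) − 1 = 0, and the invariant factors of ∂_2 are all 1, so H_1 ≅ 0.
  H_2: rank ker ∂_2 − rank ∂_3 = (1 − 1) − 0 = 0, and there is no ∂_3, so H_2 ≅ 0.

As a check, the Euler characteristic is 3 − 3 + 1 = 1, which agrees with 1 − 0 + 0 = 1.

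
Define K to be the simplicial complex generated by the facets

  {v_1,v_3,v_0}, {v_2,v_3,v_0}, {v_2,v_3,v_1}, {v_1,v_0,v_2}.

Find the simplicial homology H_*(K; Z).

H_0 ≅ Z,  H_1 = 0,  H_2 ≅ Z.

K has 4 vertices, 6 edges, 4 triangles.
rank ∂_0 = 0, rank ∂_1 = 3 ⇒ b_0 = 4 − 0 − 3 = 1; all invariant factors of ∂_1 are 1 so no torsion. So H_0 = Z.
rank ∂_1 = 3, rank ∂_2 = 3 ⇒ b_1 = 6 − 3 − 3 = 0; all invariant factors of ∂_2 are 1 so no torsion. So H_1 = 0.
rank ∂_2 = 3, rank ∂_3 = 0 ⇒ b_2 = 4 − 3 − 0 = 1. So H_2 = Z.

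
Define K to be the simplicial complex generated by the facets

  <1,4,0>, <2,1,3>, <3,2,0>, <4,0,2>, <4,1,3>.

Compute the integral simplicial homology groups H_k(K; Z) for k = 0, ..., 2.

K has 5 vertices, 10 edges, 5 triangles.
rank ∂_0 = 0, rank ∂_1 = 4 ⇒ b_0 = 5 − 0 − 4 = 1; all invariant factors of ∂_1 are 1 so no torsion. So H_0 = Z.
rank ∂_1 = 4, rank ∂_2 = 5 ⇒ b_1 = 10 − 4 − 5 = 1; all invariant factors of ∂_2 are 1 so no torsion. So H_1 = Z.
rank ∂_2 = 5, rank ∂_3 = 0 ⇒ b_2 = 5 − 5 − 0 = 0. So H_2 = 0.

H_0 = Z,  H_1 = Z,  H_2 = 0.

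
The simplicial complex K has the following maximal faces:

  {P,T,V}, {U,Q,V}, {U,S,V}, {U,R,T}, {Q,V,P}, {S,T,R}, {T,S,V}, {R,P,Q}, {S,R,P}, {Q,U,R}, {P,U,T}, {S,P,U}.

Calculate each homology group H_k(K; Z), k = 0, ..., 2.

Take the total order P < Q < R < S < T < U < V on the vertex set. Then K (dimension 2) consists of the simplices:

  0-simplices (7): P, Q, R, S, T, U, V
  1-simplices (18): PQ, PR, PS, PT, PU, PV, QR, QU, QV, RS, RT, RU, ST, SU, SV, TU, TV, UV
  2-simplices (12): PQR, PQV, PRS, PSU, PTU, PTV, QRU, QUV, RST, RTU, STV, SUV

giving chain groups C_0 ≅ Z^7, C_1 ≅ Z^18, C_2 ≅ Z^12.

Boundary ∂_1: C_1 → C_0 is given by ∂[p,q] = [q] − [p].
As a 7×18 matrix over Z this has rank 6, with invariant factors (1,1,1,1,1,1).

∂_2: C_2 → C_1 maps a triangle to the signed sum of its edges. For instance
  ∂PSU = SU − PU + PS,
  ∂QUV = UV − QV + QU.
This gives a 18×12 integer matrix of rank 12; reducing to Smith normal form yields diagonal entries (1,1,1,1,1,1,1,1,1,1,1,2).

Now H_k = ker ∂_k / im ∂_{k+1}, so:

  H_0: rank C_0 − rank ∂_1 = 7 − 6 = 1, and the invariant factors of ∂_1 are all 1, so H_0 = Z.
  H_1: rank ker ∂_1 − rank ∂_2 = (18 − 6) − 12 = 0, and ∂_2 has invariant factor 2 > 1, so H_1 = Z/2.
  H_2: rank ker ∂_2 − rank ∂_3 = (12 − 12) − 0 = 0, and there is no ∂_3, so H_2 = 0.

H_0 = Z,  H_1 = Z/2,  H_2 = 0.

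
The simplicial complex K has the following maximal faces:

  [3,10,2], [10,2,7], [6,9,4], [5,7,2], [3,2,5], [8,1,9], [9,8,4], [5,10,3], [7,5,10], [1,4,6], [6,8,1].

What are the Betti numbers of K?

b_0 = 2, b_1 = 1, b_2 = 1.

We work with the vertex ordering 1 < 2 < 3 < 4 < 5 < 6 < 7 < 8 < 9 < 10. The simplices of K, each written with vertices in increasing order, are:

  0-simplices (10): [1], [2], [3], [4], [5], [6], [7], [8], [9], [10]
  1-simplices (19): [1,4], [1,6], [1,8], [1,9], [2,3], [2,5], [2,7], [2,10], [3,5], [3,10], [4,6], [4,8], [4,9], [5,7], [5,10], [6,8], [6,9], [7,10], [8,9]
  2-simplices (11): [1,4,6], [1,6,8], [1,8,9], [2,3,5], [2,3,10], [2,5,7], [2,7,10], [3,5,10], [4,6,9], [4,8,9], [5,7,10]

so the chain groups are C_0 ≅ Z^10, C_1 ≅ Z^19, C_2 ≅ Z^11.

The boundary map ∂_1: C_1 → C_0 sends each edge [p,q] (with p < q) to q − p.
The 10×19 boundary matrix has rank 8 and Smith normal form diag(1,1,1,1,1,1,1,1).

The boundary map ∂_2: C_2 → C_1 maps a triangle to the signed sum of its edges. For instance
  ∂[2,7,10] = [7,10] − [2,10] + [2,7],
  ∂[4,6,9] = [6,9] − [4,9] + [4,6].
This gives a 19×11 integer matrix of rank 10; reducing to Smith normal form yields diagonal entries (1,1,1,1,1,1,1,1,1,1).

Computing H_k = (kernel of ∂_k) / (image of ∂_{k+1}):

  H_0: rank C_0 − rank ∂_1 = 10 − 8 = 2, and the invariant factors of ∂_1 are all 1, so H_0 ≅ Z^2.
  H_1: rank ker ∂_1 − rank ∂_2 = (19 − 8) − 10 = 1, and the invariant factors of ∂_2 are all 1, so H_1 ≅ Z.
  H_2: rank ker ∂_2 − rank ∂_3 = (11 − 10) − 0 = 1, and there is no ∂_3, so H_2 ≅ Z.

Hence the Betti numbers are b_0 = 2, b_1 = 1, b_2 = 1.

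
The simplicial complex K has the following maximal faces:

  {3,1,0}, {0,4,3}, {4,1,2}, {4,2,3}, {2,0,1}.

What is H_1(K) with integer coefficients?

We work with the vertex ordering 0 < 1 < 2 < 3 < 4. The simplices of K, each written with vertices in increasing order, are:

  0-simplices (5): [0], [1], [2], [3], [4]
  1-simplices (10): [0,1], [0,2], [0,3], [0,4], [1,2], [1,3], [1,4], [2,3], [2,4], [3,4]
  2-simplices (5): [0,1,2], [0,1,3], [0,3,4], [1,2,4], [2,3,4]

Hence C_0 ≅ Z^5, C_1 ≅ Z^10, C_2 ≅ Z^5.

The boundary map ∂_1: C_1 → C_0 maps an edge to its endpoints' difference, ∂[p,q] = q − p.
This gives a 5×10 integer matrix of rank 4; reducing to Smith normal form yields diagonal entries (1,1,1,1).

Boundary ∂_2: C_2 → C_1 acts by ∂[p,q,r] = [q,r] − [p,r] + [p,q]. For instance
  ∂[0,1,3] = [1,3] − [0,3] + [0,1],
  ∂[1,2,4] = [2,4] − [1,4] + [1,2].
This gives a 10×5 integer matrix of rank 5; reducing to Smith normal form yields diagonal entries (1,1,1,1,1).

Computing H_k = (kernel of ∂_k) / (image of ∂_{k+1}):

  H_1: rank ker ∂_1 − rank ∂_2 = (10 − 4) − 5 = 1, and the invariant factors of ∂_2 are all 1, so H_1 = Z.

H_1 = Z.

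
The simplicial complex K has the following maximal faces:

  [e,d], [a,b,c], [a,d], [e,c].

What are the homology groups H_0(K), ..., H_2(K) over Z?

We work with the vertex ordering a < b < c < d < e. The simplices of K, each written with vertices in increasing order, are:

  0-simplices (5): a, b, c, d, e
  1-simplices (6): ab, ac, ad, bc, ce, de
  2-simplices (1): abc

Hence C_0 ≅ Z^5, C_1 ≅ Z^6, C_2 ≅ Z^1.

The boundary map ∂_1: C_1 → C_0 sends each edge [p,q] (with p < q) to q − p. For instance
  ∂ad = d − a.
This gives a 5×6 integer matrix of rank 4; reducing to Smith normal form yields diagonal entries (1,1,1,1).

The boundary map ∂_2: C_2 → C_1 maps a triangle to the signed sum of its edges. For instance
  ∂abc = bc − ac + ab.
The resulting 6×1 matrix has rank 1, and its Smith normal form has invariant factors (1).

Computing H_k = (kernel of ∂_k) / (image of ∂_{k+1}):

  H_0: rank C_0 − rank ∂_1 = 5 − 4 = 1, and the invariant factors of ∂_1 are all 1, so H_0 = Z.
  H_1: rank ker ∂_1 − rank ∂_2 = (6 − 4) − 1 = 1, and the invariant factors of ∂_2 are all 1, so H_1 = Z.
  H_2: rank ker ∂_2 − rank ∂_3 = (1 − 1) − 0 = 0, and there is no ∂_3, so H_2 = 0.

H_0 = Z,  H_1 = Z,  H_2 = 0.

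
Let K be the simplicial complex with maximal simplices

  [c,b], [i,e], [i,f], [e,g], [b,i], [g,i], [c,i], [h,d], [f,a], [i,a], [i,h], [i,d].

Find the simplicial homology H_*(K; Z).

H_0 ≅ Z,  H_1 ≅ Z^4.

We work with the vertex ordering a < b < c < d < e < f < g < h < i. The simplices of K, each written with vertices in increasing order, are:

  0-simplices (9): a, b, c, d, e, f, g, h, i
  1-simplices (12): af, ai, bc, bi, ci, dh, di, eg, ei, fi, gi, hi

Hence C_0 ≅ Z^9, C_1 ≅ Z^12.

∂_1: C_1 → C_0 maps an edge to its endpoints' difference, ∂[p,q] = q − p. For instance
  ∂af = f − a.
As a 9×12 matrix over Z this has rank 8, with invariant factors (1,1,1,1,1,1,1,1).

Computing H_k = (kernel of ∂_k) / (image of ∂_{k+1}):

  H_0: rank C_0 − rank ∂_1 = 9 − 8 = 1, and the invariant factors of ∂_1 are all 1, so H_0 = Z.
  H_1: rank ker ∂_1 − rank ∂_2 = (12 − 8) − 0 = 4, and there is no ∂_2, so H_1 = Z^4.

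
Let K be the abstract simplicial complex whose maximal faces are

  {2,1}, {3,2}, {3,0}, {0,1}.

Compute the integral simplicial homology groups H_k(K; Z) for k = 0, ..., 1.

H_0 = Z,  H_1 = Z.

We work with the vertex ordering 0 < 1 < 2 < 3. The simplices of K, each written with vertices in increasing order, are:

  0-simplices (4): [0], [1], [2], [3]
  1-simplices (4): [0,1], [0,3], [1,2], [2,3]

so the chain groups are C_0 ≅ Z^4, C_1 ≅ Z^4.

Boundary ∂_1: C_1 → C_0 sends each edge [p,q] (with p < q) to q − p.
As a 4×4 matrix over Z this has rank 3, with invariant factors (1,1,1).

Now H_k = ker ∂_k / im ∂_{k+1}, so:

  H_0: rank C_0 − rank ∂_1 = 4 − 3 = 1, and the invariant factors of ∂_1 are all 1, so H_0 = Z.
  H_1: rank ker ∂_1 − rank ∂_2 = (4 − 3) − 0 = 1, and there is no ∂_2, so H_1 = Z.

As a check, the Euler characteristic is 4 − 4 = 0, which agrees with 1 − 1 = 0.
(K is a triangulation of the circle S^1.)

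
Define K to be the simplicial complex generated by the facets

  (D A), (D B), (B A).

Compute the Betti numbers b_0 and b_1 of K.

Order the vertices as A < B < D. Listing each simplex with vertices in this order, K has dimension 1 with simplices:

  0-simplices (3): A, B, D
  1-simplices (3): AB, AD, BD

giving chain groups C_0 ≅ Z^3, C_1 ≅ Z^3.

The boundary map ∂_1: C_1 → C_0 maps an edge to its endpoints' difference, ∂[p,q] = q − p. For instance
  ∂AB = B − A.
As a 3×3 matrix over Z this has rank 2, with invariant factors (1,1).

Reading off H_k = ker ∂_k / im ∂_{k+1}:

  H_0: rank C_0 − rank ∂_1 = 3 − 2 = 1, and the invariant factors of ∂_1 are all 1, so H_0 = Z.
  H_1: rank ker ∂_1 − rank ∂_2 = (3 − 2) − 0 = 1, and there is no ∂_2, so H_1 = Z.

Hence the Betti numbers are b_0 = 1, b_1 = 1.

b_0 = 1, b_1 = 1.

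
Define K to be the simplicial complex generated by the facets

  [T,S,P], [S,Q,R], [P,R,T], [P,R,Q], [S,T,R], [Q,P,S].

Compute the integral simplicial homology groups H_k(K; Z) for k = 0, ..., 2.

H_0 ≅ Z,  H_1 = 0,  H_2 ≅ Z.

We work with the vertex ordering P < Q < R < S < T. The simplices of K, each written with vertices in increasing order, are:

  0-simplices (5): P, Q, R, S, T
  1-simplices (9): PQ, PR, PS, PT, QR, QS, RS, RT, ST
  2-simplices (6): PQR, PQS, PRT, PST, QRS, RST

giving chain groups C_0 ≅ Z^5, C_1 ≅ Z^9, C_2 ≅ Z^6.

The boundary map ∂_1: C_1 → C_0 maps an edge to its endpoints' difference, ∂[p,q] = q − p.
The resulting 5×9 matrix has rank 4, and its Smith normal form has invariant factors (1,1,1,1).

Boundary ∂_2: C_2 → C_1 acts by ∂[p,q,r] = [q,r] − [p,r] + [p,q]. For instance
  ∂RST = ST − RT + RS,
  ∂PQR = QR − PR + PQ.
The resulting 9×6 matrix has rank 5, and its Smith normal form has invariant factors (1,1,1,1,1).

From H_k ≅ ker(∂_k) / im(∂_{k+1}) we obtain:

  H_0: rank C_0 − rank ∂_1 = 5 − 4 = 1, and the invariant factors of ∂_1 are all 1, so H_0 = Z.
  H_1: rank ker ∂_1 − rank ∂_2 = (9 − 4) − 5 = 0, and the invariant factors of ∂_2 are all 1, so H_1 = 0.
  H_2: rank ker ∂_2 − rank ∂_3 = (6 − 5) − 0 = 1, and there is no ∂_3, so H_2 = Z.

(K is a triangulation of the 2-sphere S^2.)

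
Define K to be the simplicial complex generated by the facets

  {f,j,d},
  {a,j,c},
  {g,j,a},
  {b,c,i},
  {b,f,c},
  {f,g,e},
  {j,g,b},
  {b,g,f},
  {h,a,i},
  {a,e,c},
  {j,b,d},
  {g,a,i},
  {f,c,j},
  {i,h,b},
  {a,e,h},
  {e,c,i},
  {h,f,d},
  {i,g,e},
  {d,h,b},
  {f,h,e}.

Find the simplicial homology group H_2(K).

K has 10 vertices, 30 edges, 20 triangles.
rank ∂_2 = 20, rank ∂_3 = 0 ⇒ b_2 = 20 − 20 − 0 = 0. So H_2 ≅ 0.

H_2 ≅ 0.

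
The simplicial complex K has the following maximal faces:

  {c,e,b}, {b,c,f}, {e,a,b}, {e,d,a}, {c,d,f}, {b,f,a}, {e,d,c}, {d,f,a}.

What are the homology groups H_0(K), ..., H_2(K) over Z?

We work with the vertex ordering a < b < c < d < e < f. The simplices of K, each written with vertices in increasing order, are:

  0-simplices (6): a, b, c, d, e, f
  1-simplices (12): ab, ad, ae, af, bc, be, bf, cd, ce, cf, de, df
  2-simplices (8): abe, abf, ade, adf, bce, bcf, cde, cdf

so the chain groups are C_0 ≅ Z^6, C_1 ≅ Z^12, C_2 ≅ Z^8.

The boundary map ∂_1: C_1 → C_0 is given by ∂[p,q] = [q] − [p].
The resulting 6×12 matrix has rank 5, and its Smith normal form has invariant factors (1,1,1,1,1).

∂_2: C_2 → C_1 maps a triangle to the signed sum of its edges. For instance
  ∂ade = de − ae + ad,
  ∂cdf = df − cf + cd.
This gives a 12×8 integer matrix of rank 7; reducing to Smith normal form yields diagonal entries (1,1,1,1,1,1,1).

Computing H_k = (kernel of ∂_k) / (image of ∂_{k+1}):

  H_0: rank C_0 − rank ∂_1 = 6 − 5 = 1, and the invariant factors of ∂_1 are all 1, so H_0 = Z.
  H_1: rank ker ∂_1 − rank ∂_2 = (12 − 5) − 7 = 0, and the invariant factors of ∂_2 are all 1, so H_1 = 0.
  H_2: rank ker ∂_2 − rank ∂_3 = (8 − 7) − 0 = 1, and there is no ∂_3, so H_2 = Z.

H_0 = Z,  H_1 = 0,  H_2 = Z.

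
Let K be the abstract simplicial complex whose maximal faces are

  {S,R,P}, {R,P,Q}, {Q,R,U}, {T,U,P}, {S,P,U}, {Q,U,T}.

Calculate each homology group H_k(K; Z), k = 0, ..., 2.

H_0 ≅ Z,  H_1 ≅ Z,  H_2 = 0.

K has 6 vertices, 12 edges, 6 triangles.
rank ∂_0 = 0, rank ∂_1 = 5 ⇒ b_0 = 6 − 0 − 5 = 1; all invariant factors of ∂_1 are 1 so no torsion. So H_0 = Z.
rank ∂_1 = 5, rank ∂_2 = 6 ⇒ b_1 = 12 − 5 − 6 = 1; all invariant factors of ∂_2 are 1 so no torsion. So H_1 = Z.
rank ∂_2 = 6, rank ∂_3 = 0 ⇒ b_2 = 6 − 6 − 0 = 0. So H_2 = 0.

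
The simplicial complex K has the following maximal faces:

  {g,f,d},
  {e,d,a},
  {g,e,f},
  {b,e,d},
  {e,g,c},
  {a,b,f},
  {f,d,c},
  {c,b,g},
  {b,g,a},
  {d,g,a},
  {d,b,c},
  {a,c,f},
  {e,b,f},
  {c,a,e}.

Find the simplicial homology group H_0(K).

H_0 ≅ Z.

We work with the vertex ordering a < b < c < d < e < f < g. The simplices of K, each written with vertices in increasing order, are:

  0-simplices (7): a, b, c, d, e, f, g
  1-simplices (21): ab, ac, ad, ae, af, ag, bc, bd, be, bf, bg, cd, ce, cf, cg, de, df, dg, ef, eg, fg
  2-simplices (14): abf, abg, ace, acf, ade, adg, bcd, bcg, bde, bef, cdf, ceg, dfg, efg

giving chain groups C_0 ≅ Z^7, C_1 ≅ Z^21, C_2 ≅ Z^14.

∂_1: C_1 → C_0 maps an edge to its endpoints' difference, ∂[p,q] = q − p.
As a 7×21 matrix over Z this has rank 6, with invariant factors (1,1,1,1,1,1).

The boundary map ∂_2: C_2 → C_1 maps a triangle to the signed sum of its edges. For instance
  ∂bcg = cg − bg + bc,
  ∂dfg = fg − dg + df.
The resulting 21×14 matrix has rank 13, and its Smith normal form has invariant factors (1,1,1,1,1,1,1,1,1,1,1,1,1).

Reading off H_k = ker ∂_k / im ∂_{k+1}:

  H_0: rank C_0 − rank ∂_1 = 7 − 6 = 1, and the invariant factors of ∂_1 are all 1, so H_0 ≅ Z.

(K is a triangulation of the torus T^2.)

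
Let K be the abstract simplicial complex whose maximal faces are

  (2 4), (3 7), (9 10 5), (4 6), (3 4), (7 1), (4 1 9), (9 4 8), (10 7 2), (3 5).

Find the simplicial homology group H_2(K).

H_2 = 0.

Order the vertices as 1 < 2 < 3 < 4 < 5 < 6 < 7 < 8 < 9 < 10. Listing each simplex with vertices in this order, K has dimension 2 with simplices:

  0-simplices (10): [1], [2], [3], [4], [5], [6], [7], [8], [9], [10]
  1-simplices (17): [1,4], [1,7], [1,9], [2,4], [2,7], [2,10], [3,4], [3,5], [3,7], [4,6], [4,8], [4,9], [5,9], [5,10], [7,10], [8,9], [9,10]
  2-simplices (4): [1,4,9], [2,7,10], [4,8,9], [5,9,10]

giving chain groups C_0 ≅ Z^10, C_1 ≅ Z^17, C_2 ≅ Z^4.

Boundary ∂_1: C_1 → C_0 is given by ∂[p,q] = [q] − [p]. For instance
  ∂[3,5] = [5] − [3].
As a 10×17 matrix over Z this has rank 9, with invariant factors (1,1,1,1,1,1,1,1,1).

Boundary ∂_2: C_2 → C_1 sends each 2-simplex [p,q,r] to [q,r] − [p,r] + [p,q]. For instance
  ∂[5,9,10] = [9,10] − [5,10] + [5,9],
  ∂[2,7,10] = [7,10] − [2,10] + [2,7].
As a 17×4 matrix over Z this has rank 4, with invariant factors (1,1,1,1).

Reading off H_k = ker ∂_k / im ∂_{k+1}:

  H_2: rank ker ∂_2 − rank ∂_3 = (4 − 4) − 0 = 0, and there is no ∂_3, so H_2 ≅ 0.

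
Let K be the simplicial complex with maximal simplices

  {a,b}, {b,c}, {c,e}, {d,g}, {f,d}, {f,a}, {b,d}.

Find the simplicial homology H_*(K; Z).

We work with the vertex ordering a < b < c < d < e < f < g. The simplices of K, each written with vertices in increasing order, are:

  0-simplices (7): a, b, c, d, e, f, g
  1-simplices (7): ab, af, bc, bd, ce, df, dg

Hence C_0 ≅ Z^7, C_1 ≅ Z^7.

∂_1: C_1 → C_0 maps an edge to its endpoints' difference, ∂[p,q] = q − p.
As a 7×7 matrix over Z this has rank 6, with invariant factors (1,1,1,1,1,1).

Now H_k = ker ∂_k / im ∂_{k+1}, so:

  H_0: rank C_0 − rank ∂_1 = 7 − 6 = 1, and the invariant factors of ∂_1 are all 1, so H_0 ≅ Z.
  H_1: rank ker ∂_1 − rank ∂_2 = (7 − 6) − 0 = 1, and there is no ∂_2, so H_1 ≅ Z.

As a check, the Euler characteristic is 7 − 7 = 0, which agrees with 1 − 1 = 0.

H_0 = Z,  H_1 = Z.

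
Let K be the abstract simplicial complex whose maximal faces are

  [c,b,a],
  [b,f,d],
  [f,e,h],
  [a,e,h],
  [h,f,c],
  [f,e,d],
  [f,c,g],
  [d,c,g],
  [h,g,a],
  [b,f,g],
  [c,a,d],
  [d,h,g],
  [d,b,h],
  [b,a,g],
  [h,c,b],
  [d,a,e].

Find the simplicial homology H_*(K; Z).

Fix the vertex order a < b < c < d < e < f < g < h and write every simplex with vertices in increasing order. Then dim K = 2 and the simplices of K are:

  0-simplices (8): a, b, c, d, e, f, g, h
  1-simplices (24): ab, ac, ad, ae, ag, ah, bc, bd, bf, bg, bh, cd, cf, cg, ch, de, df, dg, dh, ef, eh, fg, fh, gh
  2-simplices (16): abc, abg, acd, ade, aeh, agh, bch, bdf, bdh, bfg, cdg, cfg, cfh, def, dgh, efh

giving chain groups C_0 ≅ Z^8, C_1 ≅ Z^24, C_2 ≅ Z^16.

The boundary map ∂_1: C_1 → C_0 maps an edge to its endpoints' difference, ∂[p,q] = q − p.
The 8×24 boundary matrix has rank 7 and Smith normal form diag(1,1,1,1,1,1,1).

Boundary ∂_2: C_2 → C_1 acts by ∂[p,q,r] = [q,r] − [p,r] + [p,q]. For instance
  ∂efh = fh − eh + ef,
  ∂acd = cd − ad + ac.
As a 24×16 matrix over Z this has rank 15, with invariant factors (1,1,1,1,1,1,1,1,1,1,1,1,1,1,1).

Reading off H_k = ker ∂_k / im ∂_{k+1}:

  H_0: rank C_0 − rank ∂_1 = 8 − 7 = 1, and the invariant factors of ∂_1 are all 1, so H_0 ≅ Z.
  H_1: rank ker ∂_1 − rank ∂_2 = (24 − 7) − 15 = 2, and the invariant factors of ∂_2 are all 1, so H_1 ≅ Z^2.
  H_2: rank ker ∂_2 − rank ∂_3 = (16 − 15) − 0 = 1, and there is no ∂_3, so H_2 ≅ Z.

As a check, the Euler characteristic is 8 − 24 + 16 = 0, which agrees with 1 − 2 + 1 = 0.

H_0 = Z,  H_1 = Z^2,  H_2 = Z.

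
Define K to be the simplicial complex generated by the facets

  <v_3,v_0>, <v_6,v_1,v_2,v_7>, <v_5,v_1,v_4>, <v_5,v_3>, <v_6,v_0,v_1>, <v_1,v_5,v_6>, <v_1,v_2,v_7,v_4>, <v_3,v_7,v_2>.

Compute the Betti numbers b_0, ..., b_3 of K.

Fix the vertex order v_0 < v_1 < v_2 < v_3 < v_4 < v_5 < v_6 < v_7 and write every simplex with vertices in increasing order. Then dim K = 3 and the simplices of K are:

  0-simplices (8): [v_0], [v_1], [v_2], [v_3], [v_4], [v_5], [v_6], [v_7]
  1-simplices (18): (18 of them)
  2-simplices (11): (11 of them)
  3-simplices (2): [v_1,v_2,v_4,v_7], [v_1,v_2,v_6,v_7]

giving chain groups C_0 ≅ Z^8, C_1 ≅ Z^18, C_2 ≅ Z^11, C_3 ≅ Z^2.

The boundary map ∂_1: C_1 → C_0 maps an edge to its endpoints' difference, ∂[p,q] = q − p.
The resulting 8×18 matrix has rank 7, and its Smith normal form has invariant factors (1,1,1,1,1,1,1).

Boundary ∂_2: C_2 → C_1 maps a triangle to the signed sum of its edges. For instance
  ∂[v_1,v_4,v_7] = [v_4,v_7] − [v_1,v_7] + [v_1,v_4],
  ∂[v_1,v_2,v_6] = [v_2,v_6] − [v_1,v_6] + [v_1,v_2].
This gives a 18×11 integer matrix of rank 9; reducing to Smith normal form yields diagonal entries (1,1,1,1,1,1,1,1,1).

∂_3: C_3 → C_2 sends each 3-simplex σ to the alternating sum Σ_i (−1)^i (σ with its i-th vertex removed). For instance
  ∂[v_1,v_2,v_4,v_7] = [v_2,v_4,v_7] − [v_1,v_4,v_7] + [v_1,v_2,v_7] − [v_1,v_2,v_4],
  ∂[v_1,v_2,v_6,v_7] = [v_2,v_6,v_7] − [v_1,v_6,v_7] + [v_1,v_2,v_7] − [v_1,v_2,v_6].
The resulting 11×2 matrix has rank 2, and its Smith normal form has invariant factors (1,1).

From H_k ≅ ker(∂_k) / im(∂_{k+1}) we obtain:

  H_0: rank C_0 − rank ∂_1 = 8 − 7 = 1, and the invariant factors of ∂_1 are all 1, so H_0 = Z.
  H_1: rank ker ∂_1 − rank ∂_2 = (18 − 7) − 9 = 2, and the invariant factors of ∂_2 are all 1, so H_1 = Z^2.
  H_2: rank ker ∂_2 − rank ∂_3 = (11 − 9) − 2 = 0, and the invariant factors of ∂_3 are all 1, so H_2 = 0.
  H_3: rank ker ∂_3 − rank ∂_4 = (2 − 2) − 0 = 0, and there is no ∂_4, so H_3 = 0.

As a check, the Euler characteristic is 8 − 18 + 11 − 2 = -1, which agrees with 1 − 2 + 0 − 0 = -1.

Hence the Betti numbers are b_0 = 1, b_1 = 2, b_2 = 0, b_3 = 0.

b_0 = 1, b_1 = 2, b_2 = 0, b_3 = 0.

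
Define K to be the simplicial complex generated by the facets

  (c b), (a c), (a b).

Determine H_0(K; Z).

K has 3 vertices, 3 edges.
rank ∂_0 = 0, rank ∂_1 = 2 ⇒ b_0 = 3 − 0 − 2 = 1; all invariant factors of ∂_1 are 1 so no torsion. So H_0 ≅ Z.

H_0 ≅ Z.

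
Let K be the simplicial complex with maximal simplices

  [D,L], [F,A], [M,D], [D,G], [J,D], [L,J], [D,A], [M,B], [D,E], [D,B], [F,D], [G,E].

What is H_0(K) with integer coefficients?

We work with the vertex ordering A < B < D < E < F < G < J < L < M. The simplices of K, each written with vertices in increasing order, are:

  0-simplices (9): A, B, D, E, F, G, J, L, M
  1-simplices (12): AD, AF, BD, BM, DE, DF, DG, DJ, DL, DM, EG, JL

giving chain groups C_0 ≅ Z^9, C_1 ≅ Z^12.

The boundary map ∂_1: C_1 → C_0 sends each edge [p,q] (with p < q) to q − p.
This gives a 9×12 integer matrix of rank 8; reducing to Smith normal form yields diagonal entries (1,1,1,1,1,1,1,1).

From H_k ≅ ker(∂_k) / im(∂_{k+1}) we obtain:

  H_0: rank C_0 − rank ∂_1 = 9 − 8 = 1, and the invariant factors of ∂_1 are all 1, so H_0 = Z.

(K is a triangulation of a wedge of 4 circles.)

H_0 ≅ Z.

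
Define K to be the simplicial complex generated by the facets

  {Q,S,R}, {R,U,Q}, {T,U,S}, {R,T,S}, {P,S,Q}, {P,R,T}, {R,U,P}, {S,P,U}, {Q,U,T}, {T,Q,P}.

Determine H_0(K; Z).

Take the total order P < Q < R < S < T < U on the vertex set. Then K (dimension 2) consists of the simplices:

  0-simplices (6): P, Q, R, S, T, U
  1-simplices (15): PQ, PR, PS, PT, PU, QR, QS, QT, QU, RS, RT, RU, ST, SU, TU
  2-simplices (10): PQS, PQT, PRT, PRU, PSU, QRS, QRU, QTU, RST, STU

giving chain groups C_0 ≅ Z^6, C_1 ≅ Z^15, C_2 ≅ Z^10.

∂_1: C_1 → C_0 is given by ∂[p,q] = [q] − [p]. For instance
  ∂ST = T − S.
The resulting 6×15 matrix has rank 5, and its Smith normal form has invariant factors (1,1,1,1,1).

∂_2: C_2 → C_1 acts by ∂[p,q,r] = [q,r] − [p,r] + [p,q]. For instance
  ∂PSU = SU − PU + PS,
  ∂QRU = RU − QU + QR.
The 15×10 boundary matrix has rank 10 and Smith normal form diag(1,1,1,1,1,1,1,1,1,2).

From H_k ≅ ker(∂_k) / im(∂_{k+1}) we obtain:

  H_0: rank C_0 − rank ∂_1 = 6 − 5 = 1, and the invariant factors of ∂_1 are all 1, so H_0 = Z.

(K is a triangulation of the real projective plane RP^2.)

H_0 = Z.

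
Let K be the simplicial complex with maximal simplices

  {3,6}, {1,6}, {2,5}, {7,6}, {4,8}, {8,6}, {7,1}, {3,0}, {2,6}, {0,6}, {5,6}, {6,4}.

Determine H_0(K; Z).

H_0 ≅ Z.

Fix the vertex order 0 < 1 < 2 < 3 < 4 < 5 < 6 < 7 < 8 and write every simplex with vertices in increasing order. Then dim K = 1 and the simplices of K are:

  0-simplices (9): [0], [1], [2], [3], [4], [5], [6], [7], [8]
  1-simplices (12): [0,3], [0,6], [1,6], [1,7], [2,5], [2,6], [3,6], [4,6], [4,8], [5,6], [6,7], [6,8]

so the chain groups are C_0 ≅ Z^9, C_1 ≅ Z^12.

Boundary ∂_1: C_1 → C_0 is given by ∂[p,q] = [q] − [p].
This gives a 9×12 integer matrix of rank 8; reducing to Smith normal form yields diagonal entries (1,1,1,1,1,1,1,1).

Computing H_k = (kernel of ∂_k) / (image of ∂_{k+1}):

  H_0: rank C_0 − rank ∂_1 = 9 − 8 = 1, and the invariant factors of ∂_1 are all 1, so H_0 ≅ Z.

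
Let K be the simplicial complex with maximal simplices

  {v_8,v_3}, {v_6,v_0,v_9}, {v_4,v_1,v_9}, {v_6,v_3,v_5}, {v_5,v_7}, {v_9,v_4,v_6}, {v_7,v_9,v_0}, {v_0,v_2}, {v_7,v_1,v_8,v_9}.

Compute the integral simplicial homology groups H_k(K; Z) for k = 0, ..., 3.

We work with the vertex ordering v_0 < v_1 < v_2 < v_3 < v_4 < v_5 < v_6 < v_7 < v_8 < v_9. The simplices of K, each written with vertices in increasing order, are:

  0-simplices (10): [v_0], [v_1], [v_2], [v_3], [v_4], [v_5], [v_6], [v_7], [v_8], [v_9]
  1-simplices (19): (19 of them)
  2-simplices (9): [v_0,v_6,v_9], [v_0,v_7,v_9], [v_1,v_4,v_9], [v_1,v_7,v_8], [v_1,v_7,v_9], [v_1,v_8,v_9], [v_3,v_5,v_6], [v_4,v_6,v_9], [v_7,v_8,v_9]
  3-simplices (1): [v_1,v_7,v_8,v_9]

Hence C_0 ≅ Z^10, C_1 ≅ Z^19, C_2 ≅ Z^9, C_3 ≅ Z^1.

The boundary map ∂_1: C_1 → C_0 sends each edge [p,q] (with p < q) to q − p. For instance
  ∂[v_5,v_7] = [v_7] − [v_5].
As a 10×19 matrix over Z this has rank 9, with invariant factors (1,1,1,1,1,1,1,1,1).

∂_2: C_2 → C_1 acts by ∂[p,q,r] = [q,r] − [p,r] + [p,q]. For instance
  ∂[v_0,v_7,v_9] = [v_7,v_9] − [v_0,v_9] + [v_0,v_7],
  ∂[v_1,v_7,v_9] = [v_7,v_9] − [v_1,v_9] + [v_1,v_7].
The resulting 19×9 matrix has rank 8, and its Smith normal form has invariant factors (1,1,1,1,1,1,1,1).

∂_3: C_3 → C_2 sends each 3-simplex σ to the alternating sum Σ_i (−1)^i (σ with its i-th vertex removed). For instance
  ∂[v_1,v_7,v_8,v_9] = [v_7,v_8,v_9] − [v_1,v_8,v_9] + [v_1,v_7,v_9] − [v_1,v_7,v_8].
The resulting 9×1 matrix has rank 1, and its Smith normal form has invariant factors (1).

Reading off H_k = ker ∂_k / im ∂_{k+1}:

  H_0: rank C_0 − rank ∂_1 = 10 − 9 = 1, and the invariant factors of ∂_1 are all 1, so H_0 = Z.
  H_1: rank ker ∂_1 − rank ∂_2 = (19 − 9) − 8 = 2, and the invariant factors of ∂_2 are all 1, so H_1 = Z^2.
  H_2: rank ker ∂_2 − rank ∂_3 = (9 − 8) − 1 = 0, and the invariant factors of ∂_3 are all 1, so H_2 = 0.
  H_3: rank ker ∂_3 − rank ∂_4 = (1 − 1) − 0 = 0, and there is no ∂_4, so H_3 = 0.

H_0 ≅ Z,  H_1 ≅ Z^2,  H_2 = 0,  H_3 = 0.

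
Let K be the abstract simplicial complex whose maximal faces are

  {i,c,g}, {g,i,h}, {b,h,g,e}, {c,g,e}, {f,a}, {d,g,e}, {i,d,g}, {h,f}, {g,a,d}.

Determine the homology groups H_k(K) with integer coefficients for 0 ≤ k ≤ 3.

Fix the vertex order a < b < c < d < e < f < g < h < i and write every simplex with vertices in increasing order. Then dim K = 3 and the simplices of K are:

  0-simplices (9): a, b, c, d, e, f, g, h, i
  1-simplices (18): ad, af, ag, be, bg, bh, ce, cg, ci, de, dg, di, eg, eh, fh, gh, gi, hi
  2-simplices (10): adg, beg, beh, bgh, ceg, cgi, deg, dgi, egh, ghi
  3-simplices (1): begh

so the chain groups are C_0 ≅ Z^9, C_1 ≅ Z^18, C_2 ≅ Z^10, C_3 ≅ Z^1.

Boundary ∂_1: C_1 → C_0 maps an edge to its endpoints' difference, ∂[p,q] = q − p.
As a 9×18 matrix over Z this has rank 8, with invariant factors (1,1,1,1,1,1,1,1).

Boundary ∂_2: C_2 → C_1 acts by ∂[p,q,r] = [q,r] − [p,r] + [p,q]. For instance
  ∂bgh = gh − bh + bg,
  ∂adg = dg − ag + ad.
This gives a 18×10 integer matrix of rank 9; reducing to Smith normal form yields diagonal entries (1,1,1,1,1,1,1,1,1).

Boundary ∂_3: C_3 → C_2 sends each 3-simplex σ to the alternating sum Σ_i (−1)^i (σ with its i-th vertex removed). For instance
  ∂begh = egh − bgh + beh − beg.
The resulting 10×1 matrix has rank 1, and its Smith normal form has invariant factors (1).

Computing H_k = (kernel of ∂_k) / (image of ∂_{k+1}):

  H_0: rank C_0 − rank ∂_1 = 9 − 8 = 1, and the invariant factors of ∂_1 are all 1, so H_0 = Z.
  H_1: rank ker ∂_1 − rank ∂_2 = (18 − 8) − 9 = 1, and the invariant factors of ∂_2 are all 1, so H_1 = Z.
  H_2: rank ker ∂_2 − rank ∂_3 = (10 − 9) − 1 = 0, and the invariant factors of ∂_3 are all 1, so H_2 = 0.
  H_3: rank ker ∂_3 − rank ∂_4 = (1 − 1) − 0 = 0, and there is no ∂_4, so H_3 = 0.

As a check, the Euler characteristic is 9 − 18 + 10 − 1 = 0, which agrees with 1 − 1 + 0 − 0 = 0.

H_0 = Z,  H_1 = Z,  H_2 = 0,  H_3 = 0.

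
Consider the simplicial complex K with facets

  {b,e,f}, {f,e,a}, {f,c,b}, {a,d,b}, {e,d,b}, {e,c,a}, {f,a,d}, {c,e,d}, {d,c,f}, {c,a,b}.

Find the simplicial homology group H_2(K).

H_2 ≅ 0.

Fix the vertex order a < b < c < d < e < f and write every simplex with vertices in increasing order. Then dim K = 2 and the simplices of K are:

  0-simplices (6): a, b, c, d, e, f
  1-simplices (15): ab, ac, ad, ae, af, bc, bd, be, bf, cd, ce, cf, de, df, ef
  2-simplices (10): abc, abd, ace, adf, aef, bcf, bde, bef, cde, cdf

Hence C_0 ≅ Z^6, C_1 ≅ Z^15, C_2 ≅ Z^10.

The boundary map ∂_1: C_1 → C_0 maps an edge to its endpoints' difference, ∂[p,q] = q − p.
The resulting 6×15 matrix has rank 5, and its Smith normal form has invariant factors (1,1,1,1,1).

The boundary map ∂_2: C_2 → C_1 sends each 2-simplex [p,q,r] to [q,r] − [p,r] + [p,q]. For instance
  ∂abc = bc − ac + ab,
  ∂cde = de − ce + cd.
This gives a 15×10 integer matrix of rank 10; reducing to Smith normal form yields diagonal entries (1,1,1,1,1,1,1,1,1,2).

From H_k ≅ ker(∂_k) / im(∂_{k+1}) we obtain:

  H_2: rank ker ∂_2 − rank ∂_3 = (10 − 10) − 0 = 0, and there is no ∂_3, so H_2 = 0.

(K is a triangulation of the real projective plane RP^2.)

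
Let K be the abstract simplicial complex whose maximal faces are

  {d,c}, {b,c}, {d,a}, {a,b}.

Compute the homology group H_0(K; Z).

H_0 ≅ Z.

Take the total order a < b < c < d on the vertex set. Then K (dimension 1) consists of the simplices:

  0-simplices (4): a, b, c, d
  1-simplices (4): ab, ad, bc, cd

so the chain groups are C_0 ≅ Z^4, C_1 ≅ Z^4.

The boundary map ∂_1: C_1 → C_0 sends each edge [p,q] (with p < q) to q − p. For instance
  ∂bc = c − b.
As a 4×4 matrix over Z this has rank 3, with invariant factors (1,1,1).

From H_k ≅ ker(∂_k) / im(∂_{k+1}) we obtain:

  H_0: rank C_0 − rank ∂_1 = 4 − 3 = 1, and the invariant factors of ∂_1 are all 1, so H_0 = Z.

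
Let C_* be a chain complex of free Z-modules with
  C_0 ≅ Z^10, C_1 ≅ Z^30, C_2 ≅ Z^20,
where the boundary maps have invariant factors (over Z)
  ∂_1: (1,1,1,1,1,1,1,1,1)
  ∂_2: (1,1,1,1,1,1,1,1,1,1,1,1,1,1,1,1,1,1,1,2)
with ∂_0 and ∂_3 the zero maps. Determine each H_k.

H_0 = Z,  H_1 = Z ⊕ Z/2,  H_2 = 0.

H_0: b_0 = 10 − 0 − 9 = 1; torsion from ∂_1 factors > 1: none. So H_0 = Z.
H_1: b_1 = 30 − 9 − 20 = 1; torsion from ∂_2 factors > 1: [2]. So H_1 = Z ⊕ Z/2.
H_2: b_2 = 20 − 20 − 0 = 0; torsion from ∂_3 factors > 1: none. So H_2 = 0.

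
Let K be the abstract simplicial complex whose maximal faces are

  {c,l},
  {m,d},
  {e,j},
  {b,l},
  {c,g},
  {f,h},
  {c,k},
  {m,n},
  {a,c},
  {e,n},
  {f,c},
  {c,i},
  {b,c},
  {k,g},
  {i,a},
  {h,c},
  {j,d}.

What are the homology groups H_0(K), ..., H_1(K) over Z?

H_0 ≅ Z^2,  H_1 ≅ Z^5.

Fix the vertex order a < b < c < d < e < f < g < h < i < j < k < l < m < n and write every simplex with vertices in increasing order. Then dim K = 1 and the simplices of K are:

  0-simplices (14): a, b, c, d, e, f, g, h, i, j, k, l, m, n
  1-simplices (17): ac, ai, bc, bl, cf, cg, ch, ci, ck, cl, dj, dm, ej, en, fh, gk, mn

so the chain groups are C_0 ≅ Z^14, C_1 ≅ Z^17.

The boundary map ∂_1: C_1 → C_0 sends each edge [p,q] (with p < q) to q − p. For instance
  ∂ch = h − c.
As a 14×17 matrix over Z this has rank 12, with invariant factors (1,1,1,1,1,1,1,1,1,1,1,1).

Computing H_k = (kernel of ∂_k) / (image of ∂_{k+1}):

  H_0: rank C_0 − rank ∂_1 = 14 − 12 = 2, and the invariant factors of ∂_1 are all 1, so H_0 = Z^2.
  H_1: rank ker ∂_1 − rank ∂_2 = (17 − 12) − 0 = 5, and there is no ∂_2, so H_1 = Z^5.

As a check, the Euler characteristic is 14 − 17 = -3, which agrees with 2 − 5 = -3.
(K is a triangulation of the disjoint union of the circle S^1 and a wedge of 4 circles.)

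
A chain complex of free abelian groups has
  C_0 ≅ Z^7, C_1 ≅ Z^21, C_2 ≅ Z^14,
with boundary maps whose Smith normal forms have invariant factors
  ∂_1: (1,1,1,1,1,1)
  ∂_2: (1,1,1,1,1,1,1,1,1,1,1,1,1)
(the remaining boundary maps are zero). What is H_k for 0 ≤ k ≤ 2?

H_0: b_0 = 7 − 0 − 6 = 1; torsion from ∂_1 factors > 1: none. So H_0 ≅ Z.
H_1: b_1 = 21 − 6 − 13 = 2; torsion from ∂_2 factors > 1: none. So H_1 ≅ Z^2.
H_2: b_2 = 14 − 13 − 0 = 1; torsion from ∂_3 factors > 1: none. So H_2 ≅ Z.

H_0 ≅ Z,  H_1 ≅ Z^2,  H_2 ≅ Z.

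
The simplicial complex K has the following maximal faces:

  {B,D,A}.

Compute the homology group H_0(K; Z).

K has 3 vertices, 3 edges, 1 triangle.
rank ∂_0 = 0, rank ∂_1 = 2 ⇒ b_0 = 3 − 0 − 2 = 1; all invariant factors of ∂_1 are 1 so no torsion. So H_0 = Z.

H_0 ≅ Z.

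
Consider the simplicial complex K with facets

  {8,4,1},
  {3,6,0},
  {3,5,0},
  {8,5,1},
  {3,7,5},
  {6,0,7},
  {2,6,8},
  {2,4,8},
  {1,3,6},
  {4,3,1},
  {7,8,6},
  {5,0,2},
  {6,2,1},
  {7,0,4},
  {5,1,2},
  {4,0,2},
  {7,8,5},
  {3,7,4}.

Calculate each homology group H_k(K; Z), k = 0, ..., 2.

H_0 = Z,  H_1 = Z × Z/2,  H_2 = 0.

We work with the vertex ordering 0 < 1 < 2 < 3 < 4 < 5 < 6 < 7 < 8. The simplices of K, each written with vertices in increasing order, are:

  0-simplices (9): [0], [1], [2], [3], [4], [5], [6], [7], [8]
  1-simplices (27): (27 of them)
  2-simplices (18): [0,2,4], [0,2,5], [0,3,5], [0,3,6], [0,4,7], [0,6,7], [1,2,5], [1,2,6], [1,3,4], [1,3,6], [1,4,8], [1,5,8], [2,4,8], [2,6,8], [3,4,7], [3,5,7], [5,7,8], [6,7,8]

so the chain groups are C_0 ≅ Z^9, C_1 ≅ Z^27, C_2 ≅ Z^18.

The boundary map ∂_1: C_1 → C_0 is given by ∂[p,q] = [q] − [p]. For instance
  ∂[0,6] = [6] − [0].
This gives a 9×27 integer matrix of rank 8; reducing to Smith normal form yields diagonal entries (1,1,1,1,1,1,1,1).

∂_2: C_2 → C_1 acts by ∂[p,q,r] = [q,r] − [p,r] + [p,q]. For instance
  ∂[1,3,6] = [3,6] − [1,6] + [1,3],
  ∂[6,7,8] = [7,8] − [6,8] + [6,7].
As a 27×18 matrix over Z this has rank 18, with invariant factors (1,1,1,1,1,1,1,1,1,1,1,1,1,1,1,1,1,2).

Computing H_k = (kernel of ∂_k) / (image of ∂_{k+1}):

  H_0: rank C_0 − rank ∂_1 = 9 − 8 = 1, and the invariant factors of ∂_1 are all 1, so H_0 = Z.
  H_1: rank ker ∂_1 − rank ∂_2 = (27 − 8) − 18 = 1, and ∂_2 has invariant factor 2 > 1, so H_1 = Z × Z/2.
  H_2: rank ker ∂_2 − rank ∂_3 = (18 − 18) − 0 = 0, and there is no ∂_3, so H_2 = 0.

As a check, the Euler characteristic is 9 − 27 + 18 = 0, which agrees with 1 − 1 + 0 = 0.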